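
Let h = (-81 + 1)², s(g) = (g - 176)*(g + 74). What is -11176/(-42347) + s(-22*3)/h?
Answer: -653587/16938800 ≈ -0.038585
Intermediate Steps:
s(g) = (-176 + g)*(74 + g)
h = 6400 (h = (-80)² = 6400)
-11176/(-42347) + s(-22*3)/h = -11176/(-42347) + (-13024 + (-22*3)² - (-2244)*3)/6400 = -11176*(-1/42347) + (-13024 + (-66)² - 102*(-66))*(1/6400) = 11176/42347 + (-13024 + 4356 + 6732)*(1/6400) = 11176/42347 - 1936*1/6400 = 11176/42347 - 121/400 = -653587/16938800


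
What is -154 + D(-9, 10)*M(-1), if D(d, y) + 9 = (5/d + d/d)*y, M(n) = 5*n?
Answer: -1181/9 ≈ -131.22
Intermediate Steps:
D(d, y) = -9 + y*(1 + 5/d) (D(d, y) = -9 + (5/d + d/d)*y = -9 + (5/d + 1)*y = -9 + (1 + 5/d)*y = -9 + y*(1 + 5/d))
-154 + D(-9, 10)*M(-1) = -154 + (-9 + 10 + 5*10/(-9))*(5*(-1)) = -154 + (-9 + 10 + 5*10*(-1/9))*(-5) = -154 + (-9 + 10 - 50/9)*(-5) = -154 - 41/9*(-5) = -154 + 205/9 = -1181/9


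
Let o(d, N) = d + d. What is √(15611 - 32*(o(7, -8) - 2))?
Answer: √15227 ≈ 123.40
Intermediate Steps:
o(d, N) = 2*d
√(15611 - 32*(o(7, -8) - 2)) = √(15611 - 32*(2*7 - 2)) = √(15611 - 32*(14 - 2)) = √(15611 - 32*12) = √(15611 - 384) = √15227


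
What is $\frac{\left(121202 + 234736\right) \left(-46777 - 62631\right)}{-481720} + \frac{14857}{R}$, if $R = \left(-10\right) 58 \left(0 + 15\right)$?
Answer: $\frac{8469807150269}{104774100} \approx 80839.0$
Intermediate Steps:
$R = -8700$ ($R = \left(-580\right) 15 = -8700$)
$\frac{\left(121202 + 234736\right) \left(-46777 - 62631\right)}{-481720} + \frac{14857}{R} = \frac{\left(121202 + 234736\right) \left(-46777 - 62631\right)}{-481720} + \frac{14857}{-8700} = 355938 \left(-109408\right) \left(- \frac{1}{481720}\right) + 14857 \left(- \frac{1}{8700}\right) = \left(-38942464704\right) \left(- \frac{1}{481720}\right) - \frac{14857}{8700} = \frac{4867808088}{60215} - \frac{14857}{8700} = \frac{8469807150269}{104774100}$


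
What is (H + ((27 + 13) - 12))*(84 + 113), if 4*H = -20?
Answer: 4531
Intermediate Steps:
H = -5 (H = (¼)*(-20) = -5)
(H + ((27 + 13) - 12))*(84 + 113) = (-5 + ((27 + 13) - 12))*(84 + 113) = (-5 + (40 - 12))*197 = (-5 + 28)*197 = 23*197 = 4531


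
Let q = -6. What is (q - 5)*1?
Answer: -11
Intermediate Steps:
(q - 5)*1 = (-6 - 5)*1 = -11*1 = -11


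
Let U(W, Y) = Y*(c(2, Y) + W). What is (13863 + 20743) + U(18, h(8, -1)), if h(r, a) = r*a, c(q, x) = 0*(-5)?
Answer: 34462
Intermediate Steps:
c(q, x) = 0
h(r, a) = a*r
U(W, Y) = W*Y (U(W, Y) = Y*(0 + W) = Y*W = W*Y)
(13863 + 20743) + U(18, h(8, -1)) = (13863 + 20743) + 18*(-1*8) = 34606 + 18*(-8) = 34606 - 144 = 34462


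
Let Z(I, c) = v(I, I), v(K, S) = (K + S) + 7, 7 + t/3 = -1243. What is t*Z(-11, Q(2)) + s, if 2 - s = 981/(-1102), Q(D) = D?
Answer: 61990685/1102 ≈ 56253.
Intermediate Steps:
s = 3185/1102 (s = 2 - 981/(-1102) = 2 - 981*(-1)/1102 = 2 - 1*(-981/1102) = 2 + 981/1102 = 3185/1102 ≈ 2.8902)
t = -3750 (t = -21 + 3*(-1243) = -21 - 3729 = -3750)
v(K, S) = 7 + K + S
Z(I, c) = 7 + 2*I (Z(I, c) = 7 + I + I = 7 + 2*I)
t*Z(-11, Q(2)) + s = -3750*(7 + 2*(-11)) + 3185/1102 = -3750*(7 - 22) + 3185/1102 = -3750*(-15) + 3185/1102 = 56250 + 3185/1102 = 61990685/1102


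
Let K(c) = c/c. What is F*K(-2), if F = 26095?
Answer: 26095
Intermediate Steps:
K(c) = 1
F*K(-2) = 26095*1 = 26095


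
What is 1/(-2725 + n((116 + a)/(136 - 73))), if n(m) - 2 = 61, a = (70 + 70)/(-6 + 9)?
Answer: -1/2662 ≈ -0.00037566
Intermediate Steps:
a = 140/3 ≈ 46.667
n(m) = 63 (n(m) = 2 + 61 = 63)
1/(-2725 + n((116 + a)/(136 - 73))) = 1/(-2725 + 63) = 1/(-2662) = -1/2662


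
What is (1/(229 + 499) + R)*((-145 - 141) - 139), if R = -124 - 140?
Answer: 81681175/728 ≈ 1.1220e+5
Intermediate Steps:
R = -264
(1/(229 + 499) + R)*((-145 - 141) - 139) = (1/(229 + 499) - 264)*((-145 - 141) - 139) = (1/728 - 264)*(-286 - 139) = (1/728 - 264)*(-425) = -192191/728*(-425) = 81681175/728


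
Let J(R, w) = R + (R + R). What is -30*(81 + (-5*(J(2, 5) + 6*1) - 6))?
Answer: -450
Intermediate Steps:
J(R, w) = 3*R (J(R, w) = R + 2*R = 3*R)
-30*(81 + (-5*(J(2, 5) + 6*1) - 6)) = -30*(81 + (-5*(3*2 + 6*1) - 6)) = -30*(81 + (-5*(6 + 6) - 6)) = -30*(81 + (-5*12 - 6)) = -30*(81 + (-60 - 6)) = -30*(81 - 66) = -30*15 = -450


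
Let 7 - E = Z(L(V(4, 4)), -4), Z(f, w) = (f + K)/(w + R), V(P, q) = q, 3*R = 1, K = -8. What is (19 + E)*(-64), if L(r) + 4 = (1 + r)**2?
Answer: -20800/11 ≈ -1890.9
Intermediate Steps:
R = 1/3 (R = (1/3)*1 = 1/3 ≈ 0.33333)
L(r) = -4 + (1 + r)**2
Z(f, w) = (-8 + f)/(1/3 + w) (Z(f, w) = (f - 8)/(w + 1/3) = (-8 + f)/(1/3 + w))
E = 116/11 (E = 7 - 3*(-8 + (-4 + (1 + 4)**2))/(1 + 3*(-4)) = 7 - 3*(-8 + (-4 + 5**2))/(1 - 12) = 7 - 3*(-8 + (-4 + 25))/(-11) = 7 - 3*(-1)*(-8 + 21)/11 = 7 - 3*(-1)*13/11 = 7 - 1*(-39/11) = 7 + 39/11 = 116/11 ≈ 10.545)
(19 + E)*(-64) = (19 + 116/11)*(-64) = (325/11)*(-64) = -20800/11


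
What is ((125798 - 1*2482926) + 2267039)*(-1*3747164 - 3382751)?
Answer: 642326912435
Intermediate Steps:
((125798 - 1*2482926) + 2267039)*(-1*3747164 - 3382751) = ((125798 - 2482926) + 2267039)*(-3747164 - 3382751) = (-2357128 + 2267039)*(-7129915) = -90089*(-7129915) = 642326912435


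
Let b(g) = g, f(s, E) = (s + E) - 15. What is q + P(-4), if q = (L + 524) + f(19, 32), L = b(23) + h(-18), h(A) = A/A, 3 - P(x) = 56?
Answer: 531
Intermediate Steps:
f(s, E) = -15 + E + s (f(s, E) = (E + s) - 15 = -15 + E + s)
P(x) = -53 (P(x) = 3 - 1*56 = 3 - 56 = -53)
h(A) = 1
L = 24 (L = 23 + 1 = 24)
q = 584 (q = (24 + 524) + (-15 + 32 + 19) = 548 + 36 = 584)
q + P(-4) = 584 - 53 = 531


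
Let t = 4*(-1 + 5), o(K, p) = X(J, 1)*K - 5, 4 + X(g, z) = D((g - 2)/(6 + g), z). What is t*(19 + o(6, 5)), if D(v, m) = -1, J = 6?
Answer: -256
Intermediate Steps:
X(g, z) = -5 (X(g, z) = -4 - 1 = -5)
o(K, p) = -5 - 5*K (o(K, p) = -5*K - 5 = -5 - 5*K)
t = 16 (t = 4*4 = 16)
t*(19 + o(6, 5)) = 16*(19 + (-5 - 5*6)) = 16*(19 + (-5 - 30)) = 16*(19 - 35) = 16*(-16) = -256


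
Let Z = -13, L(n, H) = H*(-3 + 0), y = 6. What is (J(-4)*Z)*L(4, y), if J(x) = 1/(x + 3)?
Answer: -234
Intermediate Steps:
J(x) = 1/(3 + x)
L(n, H) = -3*H (L(n, H) = H*(-3) = -3*H)
(J(-4)*Z)*L(4, y) = (-13/(3 - 4))*(-3*6) = (-13/(-1))*(-18) = -1*(-13)*(-18) = 13*(-18) = -234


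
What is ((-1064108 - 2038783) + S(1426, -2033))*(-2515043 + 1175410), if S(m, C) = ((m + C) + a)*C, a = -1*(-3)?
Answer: 2511756950047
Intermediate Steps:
a = 3
S(m, C) = C*(3 + C + m) (S(m, C) = ((m + C) + 3)*C = ((C + m) + 3)*C = (3 + C + m)*C = C*(3 + C + m))
((-1064108 - 2038783) + S(1426, -2033))*(-2515043 + 1175410) = ((-1064108 - 2038783) - 2033*(3 - 2033 + 1426))*(-2515043 + 1175410) = (-3102891 - 2033*(-604))*(-1339633) = (-3102891 + 1227932)*(-1339633) = -1874959*(-1339633) = 2511756950047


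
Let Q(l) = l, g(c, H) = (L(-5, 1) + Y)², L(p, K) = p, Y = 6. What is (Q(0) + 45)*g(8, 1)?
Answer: 45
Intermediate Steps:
g(c, H) = 1 (g(c, H) = (-5 + 6)² = 1² = 1)
(Q(0) + 45)*g(8, 1) = (0 + 45)*1 = 45*1 = 45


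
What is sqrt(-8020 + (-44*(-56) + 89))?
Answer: I*sqrt(5467) ≈ 73.939*I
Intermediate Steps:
sqrt(-8020 + (-44*(-56) + 89)) = sqrt(-8020 + (2464 + 89)) = sqrt(-8020 + 2553) = sqrt(-5467) = I*sqrt(5467)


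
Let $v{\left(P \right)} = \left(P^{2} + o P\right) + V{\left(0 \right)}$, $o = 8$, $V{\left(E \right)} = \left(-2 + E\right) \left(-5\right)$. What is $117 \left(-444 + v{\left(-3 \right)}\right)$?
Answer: $-52533$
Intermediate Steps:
$V{\left(E \right)} = 10 - 5 E$
$v{\left(P \right)} = 10 + P^{2} + 8 P$ ($v{\left(P \right)} = \left(P^{2} + 8 P\right) + \left(10 - 0\right) = \left(P^{2} + 8 P\right) + \left(10 + 0\right) = \left(P^{2} + 8 P\right) + 10 = 10 + P^{2} + 8 P$)
$117 \left(-444 + v{\left(-3 \right)}\right) = 117 \left(-444 + \left(10 + \left(-3\right)^{2} + 8 \left(-3\right)\right)\right) = 117 \left(-444 + \left(10 + 9 - 24\right)\right) = 117 \left(-444 - 5\right) = 117 \left(-449\right) = -52533$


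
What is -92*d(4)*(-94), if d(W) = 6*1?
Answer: 51888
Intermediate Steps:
d(W) = 6
-92*d(4)*(-94) = -92*6*(-94) = -552*(-94) = 51888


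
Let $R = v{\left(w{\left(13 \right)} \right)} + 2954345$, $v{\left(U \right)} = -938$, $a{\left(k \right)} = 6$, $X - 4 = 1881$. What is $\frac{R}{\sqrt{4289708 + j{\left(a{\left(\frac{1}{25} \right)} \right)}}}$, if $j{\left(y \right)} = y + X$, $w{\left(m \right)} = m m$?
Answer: $\frac{984469 \sqrt{4291599}}{1430533} \approx 1425.7$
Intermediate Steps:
$X = 1885$ ($X = 4 + 1881 = 1885$)
$w{\left(m \right)} = m^{2}$
$j{\left(y \right)} = 1885 + y$ ($j{\left(y \right)} = y + 1885 = 1885 + y$)
$R = 2953407$ ($R = -938 + 2954345 = 2953407$)
$\frac{R}{\sqrt{4289708 + j{\left(a{\left(\frac{1}{25} \right)} \right)}}} = \frac{2953407}{\sqrt{4289708 + \left(1885 + 6\right)}} = \frac{2953407}{\sqrt{4289708 + 1891}} = \frac{2953407}{\sqrt{4291599}} = 2953407 \frac{\sqrt{4291599}}{4291599} = \frac{984469 \sqrt{4291599}}{1430533}$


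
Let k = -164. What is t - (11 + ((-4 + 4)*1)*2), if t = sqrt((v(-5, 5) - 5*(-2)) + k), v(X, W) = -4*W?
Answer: -11 + I*sqrt(174) ≈ -11.0 + 13.191*I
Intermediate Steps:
t = I*sqrt(174) (t = sqrt((-4*5 - 5*(-2)) - 164) = sqrt((-20 + 10) - 164) = sqrt(-10 - 164) = sqrt(-174) = I*sqrt(174) ≈ 13.191*I)
t - (11 + ((-4 + 4)*1)*2) = I*sqrt(174) - (11 + ((-4 + 4)*1)*2) = I*sqrt(174) - (11 + (0*1)*2) = I*sqrt(174) - (11 + 0*2) = I*sqrt(174) - (11 + 0) = I*sqrt(174) - 1*11 = I*sqrt(174) - 11 = -11 + I*sqrt(174)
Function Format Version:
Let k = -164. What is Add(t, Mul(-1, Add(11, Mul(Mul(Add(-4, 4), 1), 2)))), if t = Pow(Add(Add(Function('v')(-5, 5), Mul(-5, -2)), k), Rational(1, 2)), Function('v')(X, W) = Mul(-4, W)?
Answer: Add(-11, Mul(I, Pow(174, Rational(1, 2)))) ≈ Add(-11.000, Mul(13.191, I))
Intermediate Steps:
t = Mul(I, Pow(174, Rational(1, 2))) (t = Pow(Add(Add(Mul(-4, 5), Mul(-5, -2)), -164), Rational(1, 2)) = Pow(Add(Add(-20, 10), -164), Rational(1, 2)) = Pow(Add(-10, -164), Rational(1, 2)) = Pow(-174, Rational(1, 2)) = Mul(I, Pow(174, Rational(1, 2))) ≈ Mul(13.191, I))
Add(t, Mul(-1, Add(11, Mul(Mul(Add(-4, 4), 1), 2)))) = Add(Mul(I, Pow(174, Rational(1, 2))), Mul(-1, Add(11, Mul(Mul(Add(-4, 4), 1), 2)))) = Add(Mul(I, Pow(174, Rational(1, 2))), Mul(-1, Add(11, Mul(Mul(0, 1), 2)))) = Add(Mul(I, Pow(174, Rational(1, 2))), Mul(-1, Add(11, Mul(0, 2)))) = Add(Mul(I, Pow(174, Rational(1, 2))), Mul(-1, Add(11, 0))) = Add(Mul(I, Pow(174, Rational(1, 2))), Mul(-1, 11)) = Add(Mul(I, Pow(174, Rational(1, 2))), -11) = Add(-11, Mul(I, Pow(174, Rational(1, 2))))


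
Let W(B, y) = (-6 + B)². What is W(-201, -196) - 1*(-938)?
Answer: 43787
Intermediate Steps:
W(-201, -196) - 1*(-938) = (-6 - 201)² - 1*(-938) = (-207)² + 938 = 42849 + 938 = 43787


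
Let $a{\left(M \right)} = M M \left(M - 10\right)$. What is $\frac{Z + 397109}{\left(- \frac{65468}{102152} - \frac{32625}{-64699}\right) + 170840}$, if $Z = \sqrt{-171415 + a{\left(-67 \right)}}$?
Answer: $\frac{22625395671302}{9733648708993} + \frac{341851668 i \sqrt{14363}}{9733648708993} \approx 2.3245 + 0.0042091 i$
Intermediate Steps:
$a{\left(M \right)} = M^{2} \left(-10 + M\right)$
$Z = 6 i \sqrt{14363}$ ($Z = \sqrt{-171415 + \left(-67\right)^{2} \left(-10 - 67\right)} = \sqrt{-171415 + 4489 \left(-77\right)} = \sqrt{-171415 - 345653} = \sqrt{-517068} = 6 i \sqrt{14363} \approx 719.07 i$)
$\frac{Z + 397109}{\left(- \frac{65468}{102152} - \frac{32625}{-64699}\right) + 170840} = \frac{6 i \sqrt{14363} + 397109}{\left(- \frac{65468}{102152} - \frac{32625}{-64699}\right) + 170840} = \frac{397109 + 6 i \sqrt{14363}}{\left(\left(-65468\right) \frac{1}{102152} - - \frac{1125}{2231}\right) + 170840} = \frac{397109 + 6 i \sqrt{14363}}{\left(- \frac{16367}{25538} + \frac{1125}{2231}\right) + 170840} = \frac{397109 + 6 i \sqrt{14363}}{- \frac{7784527}{56975278} + 170840} = \frac{397109 + 6 i \sqrt{14363}}{\frac{9733648708993}{56975278}} = \left(397109 + 6 i \sqrt{14363}\right) \frac{56975278}{9733648708993} = \frac{22625395671302}{9733648708993} + \frac{341851668 i \sqrt{14363}}{9733648708993}$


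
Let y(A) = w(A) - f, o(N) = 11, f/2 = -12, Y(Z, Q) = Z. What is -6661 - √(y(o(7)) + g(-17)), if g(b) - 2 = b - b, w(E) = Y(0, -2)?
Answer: -6661 - √26 ≈ -6666.1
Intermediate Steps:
f = -24 (f = 2*(-12) = -24)
w(E) = 0
y(A) = 24 (y(A) = 0 - 1*(-24) = 0 + 24 = 24)
g(b) = 2 (g(b) = 2 + (b - b) = 2 + 0 = 2)
-6661 - √(y(o(7)) + g(-17)) = -6661 - √(24 + 2) = -6661 - √26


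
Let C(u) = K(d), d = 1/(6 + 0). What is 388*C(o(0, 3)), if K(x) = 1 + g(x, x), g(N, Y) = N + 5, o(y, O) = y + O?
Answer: 7178/3 ≈ 2392.7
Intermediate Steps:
o(y, O) = O + y
g(N, Y) = 5 + N
d = 1/6 ≈ 0.16667
K(x) = 6 + x (K(x) = 1 + (5 + x) = 6 + x)
C(u) = 37/6 (C(u) = 6 + 1/6 = 37/6)
388*C(o(0, 3)) = 388*(37/6) = 7178/3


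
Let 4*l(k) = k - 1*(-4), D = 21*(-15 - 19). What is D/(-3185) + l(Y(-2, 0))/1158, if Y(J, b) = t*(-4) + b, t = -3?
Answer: 59968/263445 ≈ 0.22763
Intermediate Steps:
D = -714 (D = 21*(-34) = -714)
Y(J, b) = 12 + b (Y(J, b) = -3*(-4) + b = 12 + b)
l(k) = 1 + k/4 (l(k) = (k - 1*(-4))/4 = (k + 4)/4 = (4 + k)/4 = 1 + k/4)
D/(-3185) + l(Y(-2, 0))/1158 = -714/(-3185) + (1 + (12 + 0)/4)/1158 = -714*(-1/3185) + (1 + (1/4)*12)*(1/1158) = 102/455 + (1 + 3)*(1/1158) = 102/455 + 4*(1/1158) = 102/455 + 2/579 = 59968/263445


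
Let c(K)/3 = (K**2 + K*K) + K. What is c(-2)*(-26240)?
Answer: -472320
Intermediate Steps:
c(K) = 3*K + 6*K**2 (c(K) = 3*((K**2 + K*K) + K) = 3*((K**2 + K**2) + K) = 3*(2*K**2 + K) = 3*(K + 2*K**2) = 3*K + 6*K**2)
c(-2)*(-26240) = (3*(-2)*(1 + 2*(-2)))*(-26240) = (3*(-2)*(1 - 4))*(-26240) = (3*(-2)*(-3))*(-26240) = 18*(-26240) = -472320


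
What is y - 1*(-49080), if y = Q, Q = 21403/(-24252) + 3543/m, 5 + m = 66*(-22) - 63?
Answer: 452279886451/9215760 ≈ 49077.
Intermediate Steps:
m = -1520 (m = -5 + (66*(-22) - 63) = -5 + (-1452 - 63) = -5 - 1515 = -1520)
Q = -29614349/9215760 (Q = 21403/(-24252) + 3543/(-1520) = 21403*(-1/24252) + 3543*(-1/1520) = -21403/24252 - 3543/1520 = -29614349/9215760 ≈ -3.2134)
y = -29614349/9215760 ≈ -3.2134
y - 1*(-49080) = -29614349/9215760 - 1*(-49080) = -29614349/9215760 + 49080 = 452279886451/9215760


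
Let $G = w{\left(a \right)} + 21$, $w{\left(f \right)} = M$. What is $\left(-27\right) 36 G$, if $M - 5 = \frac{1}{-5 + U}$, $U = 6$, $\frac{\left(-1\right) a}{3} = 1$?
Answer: $-26244$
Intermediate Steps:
$a = -3$ ($a = \left(-3\right) 1 = -3$)
$M = 6$ ($M = 5 + \frac{1}{-5 + 6} = 5 + 1^{-1} = 5 + 1 = 6$)
$w{\left(f \right)} = 6$
$G = 27$ ($G = 6 + 21 = 27$)
$\left(-27\right) 36 G = \left(-27\right) 36 \cdot 27 = \left(-972\right) 27 = -26244$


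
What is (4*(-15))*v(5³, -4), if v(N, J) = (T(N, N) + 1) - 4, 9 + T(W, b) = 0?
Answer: 720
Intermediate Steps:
T(W, b) = -9 (T(W, b) = -9 + 0 = -9)
v(N, J) = -12 (v(N, J) = (-9 + 1) - 4 = -8 - 4 = -12)
(4*(-15))*v(5³, -4) = (4*(-15))*(-12) = -60*(-12) = 720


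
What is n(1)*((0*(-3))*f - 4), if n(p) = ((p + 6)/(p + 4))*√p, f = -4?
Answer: -28/5 ≈ -5.6000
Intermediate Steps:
n(p) = √p*(6 + p)/(4 + p) (n(p) = ((6 + p)/(4 + p))*√p = √p*(6 + p)/(4 + p))
n(1)*((0*(-3))*f - 4) = (√1*(6 + 1)/(4 + 1))*((0*(-3))*(-4) - 4) = (1*7/5)*(0*(-4) - 4) = (1*(⅕)*7)*(0 - 4) = (7/5)*(-4) = -28/5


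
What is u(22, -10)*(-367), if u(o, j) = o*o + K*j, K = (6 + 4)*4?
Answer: -30828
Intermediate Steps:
K = 40 (K = 10*4 = 40)
u(o, j) = o² + 40*j (u(o, j) = o*o + 40*j = o² + 40*j)
u(22, -10)*(-367) = (22² + 40*(-10))*(-367) = (484 - 400)*(-367) = 84*(-367) = -30828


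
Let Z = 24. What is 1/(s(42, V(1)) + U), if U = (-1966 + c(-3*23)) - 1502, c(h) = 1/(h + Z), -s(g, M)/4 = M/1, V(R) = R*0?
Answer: -45/156061 ≈ -0.00028835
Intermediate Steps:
V(R) = 0
s(g, M) = -4*M (s(g, M) = -4*M/1 = -4*M)
c(h) = 1/(24 + h) (c(h) = 1/(h + 24) = 1/(24 + h))
U = -156061/45 (U = (-1966 + 1/(24 - 3*23)) - 1502 = (-1966 + 1/(24 - 69)) - 1502 = (-1966 + 1/(-45)) - 1502 = (-1966 - 1/45) - 1502 = -88471/45 - 1502 = -156061/45 ≈ -3468.0)
1/(s(42, V(1)) + U) = 1/(-4*0 - 156061/45) = 1/(0 - 156061/45) = 1/(-156061/45) = -45/156061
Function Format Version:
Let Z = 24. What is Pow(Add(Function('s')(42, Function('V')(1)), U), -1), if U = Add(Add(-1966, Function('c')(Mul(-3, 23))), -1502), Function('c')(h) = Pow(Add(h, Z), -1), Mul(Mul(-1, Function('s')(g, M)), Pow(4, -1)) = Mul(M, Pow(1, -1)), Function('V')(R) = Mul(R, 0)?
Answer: Rational(-45, 156061) ≈ -0.00028835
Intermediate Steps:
Function('V')(R) = 0
Function('s')(g, M) = Mul(-4, M) (Function('s')(g, M) = Mul(-4, Mul(M, Pow(1, -1))) = Mul(-4, Mul(M, 1)) = Mul(-4, M))
Function('c')(h) = Pow(Add(24, h), -1) (Function('c')(h) = Pow(Add(h, 24), -1) = Pow(Add(24, h), -1))
U = Rational(-156061, 45) (U = Add(Add(-1966, Pow(Add(24, Mul(-3, 23)), -1)), -1502) = Add(Add(-1966, Pow(Add(24, -69), -1)), -1502) = Add(Add(-1966, Pow(-45, -1)), -1502) = Add(Add(-1966, Rational(-1, 45)), -1502) = Add(Rational(-88471, 45), -1502) = Rational(-156061, 45) ≈ -3468.0)
Pow(Add(Function('s')(42, Function('V')(1)), U), -1) = Pow(Add(Mul(-4, 0), Rational(-156061, 45)), -1) = Pow(Add(0, Rational(-156061, 45)), -1) = Pow(Rational(-156061, 45), -1) = Rational(-45, 156061)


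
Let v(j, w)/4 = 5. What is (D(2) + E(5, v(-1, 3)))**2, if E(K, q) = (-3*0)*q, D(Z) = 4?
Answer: 16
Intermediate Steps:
v(j, w) = 20 (v(j, w) = 4*5 = 20)
E(K, q) = 0 (E(K, q) = 0*q = 0)
(D(2) + E(5, v(-1, 3)))**2 = (4 + 0)**2 = 4**2 = 16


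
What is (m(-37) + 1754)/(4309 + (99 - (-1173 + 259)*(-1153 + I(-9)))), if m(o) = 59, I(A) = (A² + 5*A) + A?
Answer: -1813/1024756 ≈ -0.0017692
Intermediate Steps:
I(A) = A² + 6*A
(m(-37) + 1754)/(4309 + (99 - (-1173 + 259)*(-1153 + I(-9)))) = (59 + 1754)/(4309 + (99 - (-1173 + 259)*(-1153 - 9*(6 - 9)))) = 1813/(4309 + (99 - (-914)*(-1153 - 9*(-3)))) = 1813/(4309 + (99 - (-914)*(-1153 + 27))) = 1813/(4309 + (99 - (-914)*(-1126))) = 1813/(4309 + (99 - 1*1029164)) = 1813/(4309 + (99 - 1029164)) = 1813/(4309 - 1029065) = 1813/(-1024756) = 1813*(-1/1024756) = -1813/1024756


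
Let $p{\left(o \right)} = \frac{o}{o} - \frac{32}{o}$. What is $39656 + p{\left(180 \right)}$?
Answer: $\frac{1784557}{45} \approx 39657.0$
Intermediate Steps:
$p{\left(o \right)} = 1 - \frac{32}{o}$
$39656 + p{\left(180 \right)} = 39656 + \frac{-32 + 180}{180} = 39656 + \frac{1}{180} \cdot 148 = 39656 + \frac{37}{45} = \frac{1784557}{45}$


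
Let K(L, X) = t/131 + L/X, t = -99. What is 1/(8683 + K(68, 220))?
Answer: 7205/62557797 ≈ 0.00011517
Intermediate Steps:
K(L, X) = -99/131 + L/X
1/(8683 + K(68, 220)) = 1/(8683 + (-99/131 + 68/220)) = 1/(8683 + (-99/131 + 68*(1/220))) = 1/(8683 + (-99/131 + 17/55)) = 1/(8683 - 3218/7205) = 1/(62557797/7205) = 7205/62557797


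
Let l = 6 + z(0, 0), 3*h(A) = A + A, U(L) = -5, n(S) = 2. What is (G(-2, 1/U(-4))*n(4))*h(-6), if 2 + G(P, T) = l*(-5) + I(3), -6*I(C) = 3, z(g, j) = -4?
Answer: 100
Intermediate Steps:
h(A) = 2*A/3 (h(A) = (A + A)/3 = (2*A)/3 = 2*A/3)
I(C) = -1/2 (I(C) = -1/6*3 = -1/2)
l = 2 (l = 6 - 4 = 2)
G(P, T) = -25/2 (G(P, T) = -2 + (2*(-5) - 1/2) = -2 + (-10 - 1/2) = -2 - 21/2 = -25/2)
(G(-2, 1/U(-4))*n(4))*h(-6) = (-25/2*2)*((2/3)*(-6)) = -25*(-4) = 100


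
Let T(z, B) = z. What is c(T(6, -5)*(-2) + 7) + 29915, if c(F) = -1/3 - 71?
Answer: 89531/3 ≈ 29844.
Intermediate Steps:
c(F) = -214/3 (c(F) = -1*⅓ - 71 = -⅓ - 71 = -214/3)
c(T(6, -5)*(-2) + 7) + 29915 = -214/3 + 29915 = 89531/3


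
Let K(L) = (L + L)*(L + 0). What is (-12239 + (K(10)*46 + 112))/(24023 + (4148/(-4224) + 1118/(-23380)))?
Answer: -18066380640/148271286943 ≈ -0.12185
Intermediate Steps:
K(L) = 2*L**2 (K(L) = (2*L)*L = 2*L**2)
(-12239 + (K(10)*46 + 112))/(24023 + (4148/(-4224) + 1118/(-23380))) = (-12239 + ((2*10**2)*46 + 112))/(24023 + (4148/(-4224) + 1118/(-23380))) = (-12239 + ((2*100)*46 + 112))/(24023 + (4148*(-1/4224) + 1118*(-1/23380))) = (-12239 + (200*46 + 112))/(24023 + (-1037/1056 - 559/11690)) = (-12239 + (9200 + 112))/(24023 - 6356417/6172320) = (-12239 + 9312)/(148271286943/6172320) = -2927*6172320/148271286943 = -18066380640/148271286943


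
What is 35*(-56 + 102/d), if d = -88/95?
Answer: -255815/44 ≈ -5814.0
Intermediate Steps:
d = -88/95 (d = -88*1/95 = -88/95 ≈ -0.92632)
35*(-56 + 102/d) = 35*(-56 + 102/(-88/95)) = 35*(-56 + 102*(-95/88)) = 35*(-56 - 4845/44) = 35*(-7309/44) = -255815/44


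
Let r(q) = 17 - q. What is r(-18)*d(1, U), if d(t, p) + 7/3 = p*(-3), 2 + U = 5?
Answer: -1190/3 ≈ -396.67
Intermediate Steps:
U = 3 (U = -2 + 5 = 3)
d(t, p) = -7/3 - 3*p (d(t, p) = -7/3 + p*(-3) = -7/3 - 3*p)
r(-18)*d(1, U) = (17 - 1*(-18))*(-7/3 - 3*3) = (17 + 18)*(-7/3 - 9) = 35*(-34/3) = -1190/3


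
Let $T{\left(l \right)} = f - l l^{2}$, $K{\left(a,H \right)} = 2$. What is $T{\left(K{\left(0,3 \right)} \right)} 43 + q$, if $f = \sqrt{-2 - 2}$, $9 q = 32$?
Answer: $- \frac{3064}{9} + 86 i \approx -340.44 + 86.0 i$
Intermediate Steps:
$q = \frac{32}{9}$ ($q = \frac{1}{9} \cdot 32 = \frac{32}{9} \approx 3.5556$)
$f = 2 i$ ($f = \sqrt{-4} = 2 i \approx 2.0 i$)
$T{\left(l \right)} = - l^{3} + 2 i$ ($T{\left(l \right)} = 2 i - l l^{2} = 2 i - l^{3} = - l^{3} + 2 i$)
$T{\left(K{\left(0,3 \right)} \right)} 43 + q = \left(- 2^{3} + 2 i\right) 43 + \frac{32}{9} = \left(\left(-1\right) 8 + 2 i\right) 43 + \frac{32}{9} = \left(-8 + 2 i\right) 43 + \frac{32}{9} = \left(-344 + 86 i\right) + \frac{32}{9} = - \frac{3064}{9} + 86 i$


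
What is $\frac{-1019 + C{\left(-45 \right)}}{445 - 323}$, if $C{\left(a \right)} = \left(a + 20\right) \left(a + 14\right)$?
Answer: $-2$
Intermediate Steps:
$C{\left(a \right)} = \left(14 + a\right) \left(20 + a\right)$ ($C{\left(a \right)} = \left(20 + a\right) \left(14 + a\right) = \left(14 + a\right) \left(20 + a\right)$)
$\frac{-1019 + C{\left(-45 \right)}}{445 - 323} = \frac{-1019 + \left(280 + \left(-45\right)^{2} + 34 \left(-45\right)\right)}{445 - 323} = \frac{-1019 + \left(280 + 2025 - 1530\right)}{122} = \left(-1019 + 775\right) \frac{1}{122} = \left(-244\right) \frac{1}{122} = -2$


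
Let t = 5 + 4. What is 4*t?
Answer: 36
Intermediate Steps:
t = 9
4*t = 4*9 = 36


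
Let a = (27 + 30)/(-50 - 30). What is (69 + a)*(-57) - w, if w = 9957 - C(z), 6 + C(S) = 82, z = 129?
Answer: -1101871/80 ≈ -13773.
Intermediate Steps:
C(S) = 76 (C(S) = -6 + 82 = 76)
a = -57/80 (a = 57/(-80) = 57*(-1/80) = -57/80 ≈ -0.71250)
w = 9881 (w = 9957 - 1*76 = 9957 - 76 = 9881)
(69 + a)*(-57) - w = (69 - 57/80)*(-57) - 1*9881 = (5463/80)*(-57) - 9881 = -311391/80 - 9881 = -1101871/80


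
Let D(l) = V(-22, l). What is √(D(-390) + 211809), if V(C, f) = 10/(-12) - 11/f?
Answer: √8054006610/195 ≈ 460.23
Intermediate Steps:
V(C, f) = -⅚ - 11/f (V(C, f) = 10*(-1/12) - 11/f = -⅚ - 11/f)
D(l) = -⅚ - 11/l
√(D(-390) + 211809) = √((-⅚ - 11/(-390)) + 211809) = √((-⅚ - 11*(-1/390)) + 211809) = √((-⅚ + 11/390) + 211809) = √(-157/195 + 211809) = √(41302598/195) = √8054006610/195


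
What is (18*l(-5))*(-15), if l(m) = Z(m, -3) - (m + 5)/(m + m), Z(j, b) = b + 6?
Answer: -810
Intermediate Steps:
Z(j, b) = 6 + b
l(m) = 3 - (5 + m)/(2*m) (l(m) = (6 - 3) - (m + 5)/(m + m) = 3 - (5 + m)/(2*m))
(18*l(-5))*(-15) = (18*((5/2)*(-1 - 5)/(-5)))*(-15) = (18*((5/2)*(-⅕)*(-6)))*(-15) = (18*3)*(-15) = 54*(-15) = -810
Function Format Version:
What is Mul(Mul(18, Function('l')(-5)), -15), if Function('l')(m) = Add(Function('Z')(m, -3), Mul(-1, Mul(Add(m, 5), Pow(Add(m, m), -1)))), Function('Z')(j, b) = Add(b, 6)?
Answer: -810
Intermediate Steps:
Function('Z')(j, b) = Add(6, b)
Function('l')(m) = Add(3, Mul(Rational(-1, 2), Pow(m, -1), Add(5, m))) (Function('l')(m) = Add(Add(6, -3), Mul(-1, Mul(Add(m, 5), Pow(Add(m, m), -1)))) = Add(3, Mul(-1, Mul(Add(5, m), Pow(Mul(2, m), -1)))) = Add(3, Mul(-1, Mul(Add(5, m), Mul(Rational(1, 2), Pow(m, -1))))) = Add(3, Mul(-1, Mul(Rational(1, 2), Pow(m, -1), Add(5, m)))) = Add(3, Mul(Rational(-1, 2), Pow(m, -1), Add(5, m))))
Mul(Mul(18, Function('l')(-5)), -15) = Mul(Mul(18, Mul(Rational(5, 2), Pow(-5, -1), Add(-1, -5))), -15) = Mul(Mul(18, Mul(Rational(5, 2), Rational(-1, 5), -6)), -15) = Mul(Mul(18, 3), -15) = Mul(54, -15) = -810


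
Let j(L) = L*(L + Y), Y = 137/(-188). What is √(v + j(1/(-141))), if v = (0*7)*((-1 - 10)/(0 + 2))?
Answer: √415/282 ≈ 0.072240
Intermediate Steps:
Y = -137/188 (Y = 137*(-1/188) = -137/188 ≈ -0.72872)
j(L) = L*(-137/188 + L) (j(L) = L*(L - 137/188) = L*(-137/188 + L))
v = 0 (v = 0*(-11/2) = 0)
√(v + j(1/(-141))) = √(0 + (1/188)*(-137 + 188/(-141))/(-141)) = √(0 + (1/188)*(-1/141)*(-137 + 188*(-1/141))) = √(0 + (1/188)*(-1/141)*(-137 - 4/3)) = √(0 + (1/188)*(-1/141)*(-415/3)) = √(0 + 415/79524) = √(415/79524) = √415/282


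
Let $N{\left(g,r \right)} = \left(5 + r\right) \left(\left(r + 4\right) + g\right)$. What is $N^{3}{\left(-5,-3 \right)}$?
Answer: $-512$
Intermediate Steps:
$N{\left(g,r \right)} = \left(5 + r\right) \left(4 + g + r\right)$ ($N{\left(g,r \right)} = \left(5 + r\right) \left(\left(4 + r\right) + g\right) = \left(5 + r\right) \left(4 + g + r\right)$)
$N^{3}{\left(-5,-3 \right)} = \left(20 + \left(-3\right)^{2} + 5 \left(-5\right) + 9 \left(-3\right) - -15\right)^{3} = \left(20 + 9 - 25 - 27 + 15\right)^{3} = \left(-8\right)^{3} = -512$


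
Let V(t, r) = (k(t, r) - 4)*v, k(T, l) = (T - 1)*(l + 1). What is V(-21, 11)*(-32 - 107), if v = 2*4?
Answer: 298016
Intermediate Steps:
k(T, l) = (1 + l)*(-1 + T) (k(T, l) = (-1 + T)*(1 + l) = (1 + l)*(-1 + T))
v = 8
V(t, r) = -40 - 8*r + 8*t + 8*r*t (V(t, r) = ((-1 + t - r + t*r) - 4)*8 = ((-1 + t - r + r*t) - 4)*8 = (-5 + t - r + r*t)*8 = -40 - 8*r + 8*t + 8*r*t)
V(-21, 11)*(-32 - 107) = (-40 - 8*11 + 8*(-21) + 8*11*(-21))*(-32 - 107) = (-40 - 88 - 168 - 1848)*(-139) = -2144*(-139) = 298016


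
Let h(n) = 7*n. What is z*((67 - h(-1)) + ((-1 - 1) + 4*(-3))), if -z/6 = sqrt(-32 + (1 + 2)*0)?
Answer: -1440*I*sqrt(2) ≈ -2036.5*I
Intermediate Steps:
z = -24*I*sqrt(2) (z = -6*sqrt(-32 + (1 + 2)*0) = -6*sqrt(-32 + 3*0) = -6*sqrt(-32 + 0) = -24*I*sqrt(2) ≈ -33.941*I)
z*((67 - h(-1)) + ((-1 - 1) + 4*(-3))) = (-24*I*sqrt(2))*((67 - 7*(-1)) + ((-1 - 1) + 4*(-3))) = (-24*I*sqrt(2))*((67 - 1*(-7)) + (-2 - 12)) = (-24*I*sqrt(2))*((67 + 7) - 14) = (-24*I*sqrt(2))*(74 - 14) = -24*I*sqrt(2)*60 = -1440*I*sqrt(2)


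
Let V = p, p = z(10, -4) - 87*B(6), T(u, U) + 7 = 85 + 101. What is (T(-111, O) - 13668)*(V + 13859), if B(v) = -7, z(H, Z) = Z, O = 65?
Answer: -195104896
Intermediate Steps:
T(u, U) = 179 (T(u, U) = -7 + (85 + 101) = -7 + 186 = 179)
p = 605 (p = -4 - 87*(-7) = -4 + 609 = 605)
V = 605
(T(-111, O) - 13668)*(V + 13859) = (179 - 13668)*(605 + 13859) = -13489*14464 = -195104896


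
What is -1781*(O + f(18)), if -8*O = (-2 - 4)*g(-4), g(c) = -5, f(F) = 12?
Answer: -58773/4 ≈ -14693.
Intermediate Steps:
O = -15/4 (O = -(-2 - 4)*(-5)/8 = -(-3)*(-5)/4 = -1/8*30 = -15/4 ≈ -3.7500)
-1781*(O + f(18)) = -1781*(-15/4 + 12) = -1781*33/4 = -58773/4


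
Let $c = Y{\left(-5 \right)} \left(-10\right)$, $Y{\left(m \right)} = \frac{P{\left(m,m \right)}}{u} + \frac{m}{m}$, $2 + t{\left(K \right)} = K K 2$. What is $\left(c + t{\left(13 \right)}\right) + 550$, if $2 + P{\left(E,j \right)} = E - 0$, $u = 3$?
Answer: $\frac{2698}{3} \approx 899.33$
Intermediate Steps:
$P{\left(E,j \right)} = -2 + E$ ($P{\left(E,j \right)} = -2 + \left(E - 0\right) = -2 + \left(E + 0\right) = -2 + E$)
$t{\left(K \right)} = -2 + 2 K^{2}$ ($t{\left(K \right)} = -2 + K K 2 = -2 + K^{2} \cdot 2 = -2 + 2 K^{2}$)
$Y{\left(m \right)} = \frac{1}{3} + \frac{m}{3}$ ($Y{\left(m \right)} = \frac{-2 + m}{3} + \frac{m}{m} = \left(-2 + m\right) \frac{1}{3} + 1 = \left(- \frac{2}{3} + \frac{m}{3}\right) + 1 = \frac{1}{3} + \frac{m}{3}$)
$c = \frac{40}{3}$ ($c = \left(\frac{1}{3} + \frac{1}{3} \left(-5\right)\right) \left(-10\right) = \left(\frac{1}{3} - \frac{5}{3}\right) \left(-10\right) = \left(- \frac{4}{3}\right) \left(-10\right) = \frac{40}{3} \approx 13.333$)
$\left(c + t{\left(13 \right)}\right) + 550 = \left(\frac{40}{3} - \left(2 - 2 \cdot 13^{2}\right)\right) + 550 = \left(\frac{40}{3} + \left(-2 + 2 \cdot 169\right)\right) + 550 = \left(\frac{40}{3} + \left(-2 + 338\right)\right) + 550 = \left(\frac{40}{3} + 336\right) + 550 = \frac{1048}{3} + 550 = \frac{2698}{3}$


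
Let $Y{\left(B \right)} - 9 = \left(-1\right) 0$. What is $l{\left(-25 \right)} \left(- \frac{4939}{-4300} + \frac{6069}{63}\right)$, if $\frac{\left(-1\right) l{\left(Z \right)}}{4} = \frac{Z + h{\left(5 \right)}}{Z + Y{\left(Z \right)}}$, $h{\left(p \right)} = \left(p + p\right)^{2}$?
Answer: $\frac{1257517}{688} \approx 1827.8$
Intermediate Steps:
$h{\left(p \right)} = 4 p^{2}$ ($h{\left(p \right)} = \left(2 p\right)^{2} = 4 p^{2}$)
$Y{\left(B \right)} = 9$ ($Y{\left(B \right)} = 9 - 0 = 9 + 0 = 9$)
$l{\left(Z \right)} = - \frac{4 \left(100 + Z\right)}{9 + Z}$ ($l{\left(Z \right)} = - 4 \frac{Z + 4 \cdot 5^{2}}{Z + 9} = - 4 \frac{Z + 4 \cdot 25}{9 + Z} = - 4 \frac{Z + 100}{9 + Z} = - 4 \frac{100 + Z}{9 + Z} = - \frac{4 \left(100 + Z\right)}{9 + Z}$)
$l{\left(-25 \right)} \left(- \frac{4939}{-4300} + \frac{6069}{63}\right) = \frac{4 \left(-100 - -25\right)}{9 - 25} \left(- \frac{4939}{-4300} + \frac{6069}{63}\right) = \frac{4 \left(-100 + 25\right)}{-16} \left(\left(-4939\right) \left(- \frac{1}{4300}\right) + 6069 \cdot \frac{1}{63}\right) = 4 \left(- \frac{1}{16}\right) \left(-75\right) \left(\frac{4939}{4300} + \frac{289}{3}\right) = \frac{75}{4} \cdot \frac{1257517}{12900} = \frac{1257517}{688}$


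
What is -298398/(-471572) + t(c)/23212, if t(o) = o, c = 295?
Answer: 1766382029/2736532316 ≈ 0.64548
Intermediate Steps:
-298398/(-471572) + t(c)/23212 = -298398/(-471572) + 295/23212 = -298398*(-1/471572) + 295*(1/23212) = 149199/235786 + 295/23212 = 1766382029/2736532316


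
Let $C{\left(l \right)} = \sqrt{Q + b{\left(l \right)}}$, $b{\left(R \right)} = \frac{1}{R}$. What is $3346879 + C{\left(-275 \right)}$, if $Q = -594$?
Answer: $3346879 + \frac{i \sqrt{1796861}}{55} \approx 3.3469 \cdot 10^{6} + 24.372 i$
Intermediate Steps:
$C{\left(l \right)} = \sqrt{-594 + \frac{1}{l}}$
$3346879 + C{\left(-275 \right)} = 3346879 + \sqrt{-594 + \frac{1}{-275}} = 3346879 + \sqrt{-594 - \frac{1}{275}} = 3346879 + \sqrt{- \frac{163351}{275}} = 3346879 + \frac{i \sqrt{1796861}}{55}$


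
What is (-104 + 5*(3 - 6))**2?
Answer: 14161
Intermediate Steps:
(-104 + 5*(3 - 6))**2 = (-104 + 5*(-3))**2 = (-104 - 15)**2 = (-119)**2 = 14161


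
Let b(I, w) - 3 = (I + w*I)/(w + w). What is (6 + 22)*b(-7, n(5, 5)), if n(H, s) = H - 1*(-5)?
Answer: -119/5 ≈ -23.800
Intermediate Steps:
n(H, s) = 5 + H (n(H, s) = H + 5 = 5 + H)
b(I, w) = 3 + (I + I*w)/(2*w) (b(I, w) = 3 + (I + w*I)/(w + w) = 3 + (I + I*w)/((2*w)) = 3 + (I + I*w)*(1/(2*w)) = 3 + (I + I*w)/(2*w))
(6 + 22)*b(-7, n(5, 5)) = (6 + 22)*((-7 + (5 + 5)*(6 - 7))/(2*(5 + 5))) = 28*((1/2)*(-7 + 10*(-1))/10) = 28*((1/2)*(1/10)*(-7 - 10)) = 28*((1/2)*(1/10)*(-17)) = 28*(-17/20) = -119/5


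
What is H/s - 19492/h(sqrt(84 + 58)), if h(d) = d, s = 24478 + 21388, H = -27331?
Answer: -27331/45866 - 9746*sqrt(142)/71 ≈ -1636.3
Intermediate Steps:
s = 45866
H/s - 19492/h(sqrt(84 + 58)) = -27331/45866 - 19492/sqrt(84 + 58) = -27331*1/45866 - 19492*sqrt(142)/142 = -27331/45866 - 9746*sqrt(142)/71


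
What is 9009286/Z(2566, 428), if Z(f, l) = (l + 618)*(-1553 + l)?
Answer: -4504643/588375 ≈ -7.6561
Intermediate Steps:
Z(f, l) = (-1553 + l)*(618 + l) (Z(f, l) = (618 + l)*(-1553 + l) = (-1553 + l)*(618 + l))
9009286/Z(2566, 428) = 9009286/(-959754 + 428**2 - 935*428) = 9009286/(-959754 + 183184 - 400180) = 9009286/(-1176750) = 9009286*(-1/1176750) = -4504643/588375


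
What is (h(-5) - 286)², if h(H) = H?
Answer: 84681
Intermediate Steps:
(h(-5) - 286)² = (-5 - 286)² = (-291)² = 84681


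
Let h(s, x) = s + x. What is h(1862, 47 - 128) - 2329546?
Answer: -2327765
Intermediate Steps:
h(1862, 47 - 128) - 2329546 = (1862 + (47 - 128)) - 2329546 = (1862 - 81) - 2329546 = 1781 - 2329546 = -2327765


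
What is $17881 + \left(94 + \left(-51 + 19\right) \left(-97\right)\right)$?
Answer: $21079$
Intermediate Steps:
$17881 + \left(94 + \left(-51 + 19\right) \left(-97\right)\right) = 17881 + \left(94 - -3104\right) = 17881 + \left(94 + 3104\right) = 17881 + 3198 = 21079$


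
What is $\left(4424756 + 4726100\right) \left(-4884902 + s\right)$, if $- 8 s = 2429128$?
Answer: $-47479609842808$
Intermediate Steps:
$s = -303641$ ($s = \left(- \frac{1}{8}\right) 2429128 = -303641$)
$\left(4424756 + 4726100\right) \left(-4884902 + s\right) = \left(4424756 + 4726100\right) \left(-4884902 - 303641\right) = 9150856 \left(-5188543\right) = -47479609842808$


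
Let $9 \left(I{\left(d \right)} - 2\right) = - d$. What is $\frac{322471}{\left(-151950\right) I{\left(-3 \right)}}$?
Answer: $- \frac{322471}{354550} \approx -0.90952$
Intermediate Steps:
$I{\left(d \right)} = 2 - \frac{d}{9}$ ($I{\left(d \right)} = 2 + \frac{\left(-1\right) d}{9} = 2 - \frac{d}{9}$)
$\frac{322471}{\left(-151950\right) I{\left(-3 \right)}} = \frac{322471}{\left(-151950\right) \left(2 - - \frac{1}{3}\right)} = \frac{322471}{\left(-151950\right) \left(2 + \frac{1}{3}\right)} = \frac{322471}{\left(-151950\right) \frac{7}{3}} = \frac{322471}{-354550} = 322471 \left(- \frac{1}{354550}\right) = - \frac{322471}{354550}$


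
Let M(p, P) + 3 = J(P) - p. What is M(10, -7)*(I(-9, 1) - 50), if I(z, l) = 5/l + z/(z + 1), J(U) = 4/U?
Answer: 33345/56 ≈ 595.45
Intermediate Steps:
I(z, l) = 5/l + z/(1 + z)
M(p, P) = -3 - p + 4/P (M(p, P) = -3 + (4/P - p) = -3 + (-p + 4/P) = -3 - p + 4/P)
M(10, -7)*(I(-9, 1) - 50) = (-3 - 1*10 + 4/(-7))*((5 + 5*(-9) + 1*(-9))/(1*(1 - 9)) - 50) = (-3 - 10 + 4*(-⅐))*(1*(5 - 45 - 9)/(-8) - 50) = (-3 - 10 - 4/7)*(1*(-⅛)*(-49) - 50) = -95*(49/8 - 50)/7 = -95/7*(-351/8) = 33345/56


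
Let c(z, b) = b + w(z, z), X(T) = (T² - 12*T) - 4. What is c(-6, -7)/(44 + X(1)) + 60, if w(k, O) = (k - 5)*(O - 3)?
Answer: 1832/29 ≈ 63.172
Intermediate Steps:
X(T) = -4 + T² - 12*T
w(k, O) = (-5 + k)*(-3 + O)
c(z, b) = 15 + b + z² - 8*z (c(z, b) = b + (15 - 5*z - 3*z + z*z) = b + (15 - 5*z - 3*z + z²) = b + (15 + z² - 8*z) = 15 + b + z² - 8*z)
c(-6, -7)/(44 + X(1)) + 60 = (15 - 7 + (-6)² - 8*(-6))/(44 + (-4 + 1² - 12*1)) + 60 = (15 - 7 + 36 + 48)/(44 + (-4 + 1 - 12)) + 60 = 92/(44 - 15) + 60 = 92/29 + 60 = 1832/29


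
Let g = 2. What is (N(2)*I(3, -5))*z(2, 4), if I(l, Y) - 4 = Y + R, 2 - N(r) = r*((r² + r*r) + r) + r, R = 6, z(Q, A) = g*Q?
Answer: -400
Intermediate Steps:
z(Q, A) = 2*Q
N(r) = 2 - r - r*(r + 2*r²) (N(r) = 2 - (r*((r² + r*r) + r) + r) = 2 - (r*((r² + r²) + r) + r) = 2 - (r*(2*r² + r) + r) = 2 - (r*(r + 2*r²) + r) = 2 - (r + r*(r + 2*r²)) = 2 + (-r - r*(r + 2*r²)) = 2 - r - r*(r + 2*r²))
I(l, Y) = 10 + Y (I(l, Y) = 4 + (Y + 6) = 4 + (6 + Y) = 10 + Y)
(N(2)*I(3, -5))*z(2, 4) = ((2 - 1*2 - 1*2² - 2*2³)*(10 - 5))*(2*2) = ((2 - 2 - 1*4 - 2*8)*5)*4 = ((2 - 2 - 4 - 16)*5)*4 = -20*5*4 = -100*4 = -400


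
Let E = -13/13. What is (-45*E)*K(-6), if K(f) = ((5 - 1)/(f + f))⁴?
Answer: 5/9 ≈ 0.55556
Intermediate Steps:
K(f) = 16/f⁴ (K(f) = (4/((2*f)))⁴ = (4*(1/(2*f)))⁴ = (2/f)⁴ = 16/f⁴)
E = -1 (E = -13*1/13 = -1)
(-45*E)*K(-6) = (-45*(-1))*(16/(-6)⁴) = 45*(16*(1/1296)) = 45*(1/81) = 5/9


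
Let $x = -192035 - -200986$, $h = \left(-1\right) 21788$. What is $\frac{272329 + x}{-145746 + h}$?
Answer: $- \frac{140640}{83767} \approx -1.6789$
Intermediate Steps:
$h = -21788$
$x = 8951$ ($x = -192035 + 200986 = 8951$)
$\frac{272329 + x}{-145746 + h} = \frac{272329 + 8951}{-145746 - 21788} = \frac{281280}{-167534} = 281280 \left(- \frac{1}{167534}\right) = - \frac{140640}{83767}$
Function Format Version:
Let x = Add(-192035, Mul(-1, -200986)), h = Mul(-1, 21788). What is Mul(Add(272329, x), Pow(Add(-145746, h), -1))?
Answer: Rational(-140640, 83767) ≈ -1.6789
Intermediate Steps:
h = -21788
x = 8951 (x = Add(-192035, 200986) = 8951)
Mul(Add(272329, x), Pow(Add(-145746, h), -1)) = Mul(Add(272329, 8951), Pow(Add(-145746, -21788), -1)) = Mul(281280, Pow(-167534, -1)) = Mul(281280, Rational(-1, 167534)) = Rational(-140640, 83767)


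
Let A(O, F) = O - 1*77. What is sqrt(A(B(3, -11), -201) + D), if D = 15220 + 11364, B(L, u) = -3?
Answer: 2*sqrt(6626) ≈ 162.80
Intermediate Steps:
A(O, F) = -77 + O (A(O, F) = O - 77 = -77 + O)
D = 26584
sqrt(A(B(3, -11), -201) + D) = sqrt((-77 - 3) + 26584) = sqrt(-80 + 26584) = sqrt(26504) = 2*sqrt(6626)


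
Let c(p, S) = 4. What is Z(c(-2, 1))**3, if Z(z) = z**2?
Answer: 4096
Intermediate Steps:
Z(c(-2, 1))**3 = (4**2)**3 = 16**3 = 4096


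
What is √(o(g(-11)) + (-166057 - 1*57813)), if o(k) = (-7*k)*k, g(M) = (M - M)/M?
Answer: I*√223870 ≈ 473.15*I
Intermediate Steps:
g(M) = 0 (g(M) = 0/M = 0)
o(k) = -7*k²
√(o(g(-11)) + (-166057 - 1*57813)) = √(-7*0² + (-166057 - 1*57813)) = √(-7*0 + (-166057 - 57813)) = √(0 - 223870) = √(-223870) = I*√223870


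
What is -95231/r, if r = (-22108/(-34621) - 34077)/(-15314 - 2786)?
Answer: -59675563363100/1179757709 ≈ -50583.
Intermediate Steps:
r = 1179757709/626640100 (r = (-22108*(-1/34621) - 34077)/(-18100) = (22108/34621 - 34077)*(-1/18100) = -1179757709/34621*(-1/18100) = 1179757709/626640100 ≈ 1.8827)
-95231/r = -95231/1179757709/626640100 = -95231*626640100/1179757709 = -59675563363100/1179757709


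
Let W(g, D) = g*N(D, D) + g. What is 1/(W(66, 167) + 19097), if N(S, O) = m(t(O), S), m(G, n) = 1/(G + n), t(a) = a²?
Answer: 4676/89606199 ≈ 5.2184e-5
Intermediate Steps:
N(S, O) = 1/(S + O²) (N(S, O) = 1/(O² + S) = 1/(S + O²))
W(g, D) = g + g/(D + D²) (W(g, D) = g/(D + D²) + g = g + g/(D + D²))
1/(W(66, 167) + 19097) = 1/(66*(1 + 167 + 167²)/(167*(1 + 167)) + 19097) = 1/(66*(1/167)*(1 + 167 + 27889)/168 + 19097) = 1/(66*(1/167)*(1/168)*28057 + 19097) = 1/(308627/4676 + 19097) = 1/(89606199/4676) = 4676/89606199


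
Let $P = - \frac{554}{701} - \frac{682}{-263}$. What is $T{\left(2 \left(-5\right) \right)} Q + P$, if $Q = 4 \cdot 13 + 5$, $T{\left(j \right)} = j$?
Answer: $- \frac{104754530}{184363} \approx -568.2$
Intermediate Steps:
$Q = 57$ ($Q = 52 + 5 = 57$)
$P = \frac{332380}{184363}$ ($P = \left(-554\right) \frac{1}{701} - - \frac{682}{263} = - \frac{554}{701} + \frac{682}{263} = \frac{332380}{184363} \approx 1.8029$)
$T{\left(2 \left(-5\right) \right)} Q + P = 2 \left(-5\right) 57 + \frac{332380}{184363} = \left(-10\right) 57 + \frac{332380}{184363} = -570 + \frac{332380}{184363} = - \frac{104754530}{184363}$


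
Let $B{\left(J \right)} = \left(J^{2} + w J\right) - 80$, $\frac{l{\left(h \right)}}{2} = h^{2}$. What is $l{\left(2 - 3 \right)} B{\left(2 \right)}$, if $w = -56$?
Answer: $-376$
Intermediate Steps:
$l{\left(h \right)} = 2 h^{2}$
$B{\left(J \right)} = -80 + J^{2} - 56 J$ ($B{\left(J \right)} = \left(J^{2} - 56 J\right) - 80 = -80 + J^{2} - 56 J$)
$l{\left(2 - 3 \right)} B{\left(2 \right)} = 2 \left(2 - 3\right)^{2} \left(-80 + 2^{2} - 112\right) = 2 \left(2 - 3\right)^{2} \left(-80 + 4 - 112\right) = 2 \left(-1\right)^{2} \left(-188\right) = 2 \cdot 1 \left(-188\right) = 2 \left(-188\right) = -376$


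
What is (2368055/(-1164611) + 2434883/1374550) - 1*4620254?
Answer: -7396177177826187437/1600816050050 ≈ -4.6203e+6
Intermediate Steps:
(2368055/(-1164611) + 2434883/1374550) - 1*4620254 = (2368055*(-1/1164611) + 2434883*(1/1374550)) - 4620254 = (-2368055/1164611 + 2434883/1374550) - 4620254 = -419318474737/1600816050050 - 4620254 = -7396177177826187437/1600816050050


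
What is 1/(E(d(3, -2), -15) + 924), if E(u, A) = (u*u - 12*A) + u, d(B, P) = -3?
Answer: 1/1110 ≈ 0.00090090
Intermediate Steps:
E(u, A) = u + u² - 12*A (E(u, A) = (u² - 12*A) + u = u + u² - 12*A)
1/(E(d(3, -2), -15) + 924) = 1/((-3 + (-3)² - 12*(-15)) + 924) = 1/((-3 + 9 + 180) + 924) = 1/(186 + 924) = 1/1110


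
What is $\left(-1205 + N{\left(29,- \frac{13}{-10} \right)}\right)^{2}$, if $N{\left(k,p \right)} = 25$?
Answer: $1392400$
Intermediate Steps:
$\left(-1205 + N{\left(29,- \frac{13}{-10} \right)}\right)^{2} = \left(-1205 + 25\right)^{2} = \left(-1180\right)^{2} = 1392400$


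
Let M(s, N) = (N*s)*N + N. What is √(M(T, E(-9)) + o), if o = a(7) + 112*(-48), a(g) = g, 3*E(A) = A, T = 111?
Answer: I*√4373 ≈ 66.129*I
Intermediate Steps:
E(A) = A/3
M(s, N) = N + s*N² (M(s, N) = s*N² + N = N + s*N²)
o = -5369 (o = 7 + 112*(-48) = 7 - 5376 = -5369)
√(M(T, E(-9)) + o) = √(((⅓)*(-9))*(1 + ((⅓)*(-9))*111) - 5369) = √(-3*(1 - 3*111) - 5369) = √(-3*(1 - 333) - 5369) = √(-3*(-332) - 5369) = √(996 - 5369) = √(-4373) = I*√4373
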